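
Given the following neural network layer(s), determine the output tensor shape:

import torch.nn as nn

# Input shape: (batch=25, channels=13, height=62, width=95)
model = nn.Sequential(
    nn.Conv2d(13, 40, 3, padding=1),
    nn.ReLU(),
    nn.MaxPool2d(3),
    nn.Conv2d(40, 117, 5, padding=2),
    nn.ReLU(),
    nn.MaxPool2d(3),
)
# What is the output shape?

Input shape: (25, 13, 62, 95)
  -> after first Conv2d: (25, 40, 62, 95)
  -> after first MaxPool2d: (25, 40, 20, 31)
  -> after second Conv2d: (25, 117, 20, 31)
Output shape: (25, 117, 6, 10)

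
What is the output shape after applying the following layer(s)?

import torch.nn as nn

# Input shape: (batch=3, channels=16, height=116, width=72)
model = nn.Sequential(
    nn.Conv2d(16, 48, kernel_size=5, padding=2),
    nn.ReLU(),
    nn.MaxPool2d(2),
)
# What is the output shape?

Input shape: (3, 16, 116, 72)
  -> after Conv2d: (3, 48, 116, 72)
  -> after ReLU: (3, 48, 116, 72)
Output shape: (3, 48, 58, 36)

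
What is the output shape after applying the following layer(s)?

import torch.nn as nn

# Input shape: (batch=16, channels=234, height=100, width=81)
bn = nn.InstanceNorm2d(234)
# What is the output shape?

Input shape: (16, 234, 100, 81)
Output shape: (16, 234, 100, 81)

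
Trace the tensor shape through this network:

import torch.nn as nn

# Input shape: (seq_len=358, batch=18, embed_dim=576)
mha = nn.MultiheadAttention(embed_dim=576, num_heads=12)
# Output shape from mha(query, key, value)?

Input shape: (358, 18, 576)
Output shape: (358, 18, 576)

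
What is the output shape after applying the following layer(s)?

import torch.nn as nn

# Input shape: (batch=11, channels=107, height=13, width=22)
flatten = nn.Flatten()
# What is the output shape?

Input shape: (11, 107, 13, 22)
Output shape: (11, 30602)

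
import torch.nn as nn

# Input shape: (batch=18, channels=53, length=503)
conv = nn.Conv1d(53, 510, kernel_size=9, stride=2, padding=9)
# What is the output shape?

Input shape: (18, 53, 503)
Output shape: (18, 510, 257)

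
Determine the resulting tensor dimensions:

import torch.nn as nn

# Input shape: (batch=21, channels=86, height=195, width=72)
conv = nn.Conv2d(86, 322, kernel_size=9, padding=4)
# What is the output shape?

Input shape: (21, 86, 195, 72)
Output shape: (21, 322, 195, 72)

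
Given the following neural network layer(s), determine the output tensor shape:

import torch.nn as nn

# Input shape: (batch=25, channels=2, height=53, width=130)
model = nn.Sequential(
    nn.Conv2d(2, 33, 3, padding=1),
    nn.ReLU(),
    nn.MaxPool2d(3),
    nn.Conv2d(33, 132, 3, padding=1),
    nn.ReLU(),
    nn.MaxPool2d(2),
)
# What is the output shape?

Input shape: (25, 2, 53, 130)
  -> after first Conv2d: (25, 33, 53, 130)
  -> after first MaxPool2d: (25, 33, 17, 43)
  -> after second Conv2d: (25, 132, 17, 43)
Output shape: (25, 132, 8, 21)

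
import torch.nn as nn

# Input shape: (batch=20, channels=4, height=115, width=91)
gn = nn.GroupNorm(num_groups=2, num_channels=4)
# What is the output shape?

Input shape: (20, 4, 115, 91)
Output shape: (20, 4, 115, 91)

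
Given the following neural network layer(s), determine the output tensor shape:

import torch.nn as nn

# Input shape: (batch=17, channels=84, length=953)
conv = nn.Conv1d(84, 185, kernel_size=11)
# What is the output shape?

Input shape: (17, 84, 953)
Output shape: (17, 185, 943)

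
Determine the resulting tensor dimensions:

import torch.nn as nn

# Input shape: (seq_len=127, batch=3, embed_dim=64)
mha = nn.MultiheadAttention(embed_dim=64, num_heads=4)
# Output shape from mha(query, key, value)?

Input shape: (127, 3, 64)
Output shape: (127, 3, 64)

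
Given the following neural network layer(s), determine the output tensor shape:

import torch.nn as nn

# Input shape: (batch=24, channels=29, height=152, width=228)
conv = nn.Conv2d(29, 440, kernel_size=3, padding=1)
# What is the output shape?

Input shape: (24, 29, 152, 228)
Output shape: (24, 440, 152, 228)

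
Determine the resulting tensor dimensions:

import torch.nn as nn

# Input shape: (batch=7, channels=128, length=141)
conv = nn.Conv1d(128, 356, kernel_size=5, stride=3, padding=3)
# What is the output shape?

Input shape: (7, 128, 141)
Output shape: (7, 356, 48)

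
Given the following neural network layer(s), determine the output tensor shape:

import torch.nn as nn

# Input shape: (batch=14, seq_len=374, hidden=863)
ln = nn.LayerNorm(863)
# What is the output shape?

Input shape: (14, 374, 863)
Output shape: (14, 374, 863)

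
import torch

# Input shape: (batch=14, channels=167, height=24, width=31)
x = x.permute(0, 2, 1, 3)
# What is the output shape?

Input shape: (14, 167, 24, 31)
Output shape: (14, 24, 167, 31)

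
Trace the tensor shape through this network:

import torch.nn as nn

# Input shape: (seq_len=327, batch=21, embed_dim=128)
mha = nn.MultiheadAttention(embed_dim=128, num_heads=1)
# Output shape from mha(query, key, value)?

Input shape: (327, 21, 128)
Output shape: (327, 21, 128)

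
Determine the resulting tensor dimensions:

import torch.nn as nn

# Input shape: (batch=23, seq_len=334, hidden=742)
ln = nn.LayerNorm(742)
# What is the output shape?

Input shape: (23, 334, 742)
Output shape: (23, 334, 742)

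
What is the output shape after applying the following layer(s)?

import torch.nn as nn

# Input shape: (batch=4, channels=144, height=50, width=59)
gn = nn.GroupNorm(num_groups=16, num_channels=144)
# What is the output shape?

Input shape: (4, 144, 50, 59)
Output shape: (4, 144, 50, 59)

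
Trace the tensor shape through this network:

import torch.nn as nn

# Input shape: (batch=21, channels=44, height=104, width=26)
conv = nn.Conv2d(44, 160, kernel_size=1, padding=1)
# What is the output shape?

Input shape: (21, 44, 104, 26)
Output shape: (21, 160, 106, 28)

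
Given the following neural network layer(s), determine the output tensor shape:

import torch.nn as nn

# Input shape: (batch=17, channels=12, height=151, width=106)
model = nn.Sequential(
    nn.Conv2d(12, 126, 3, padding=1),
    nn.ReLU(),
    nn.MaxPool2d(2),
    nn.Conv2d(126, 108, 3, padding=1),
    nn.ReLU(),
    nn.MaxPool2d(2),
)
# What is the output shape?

Input shape: (17, 12, 151, 106)
  -> after first Conv2d: (17, 126, 151, 106)
  -> after first MaxPool2d: (17, 126, 75, 53)
  -> after second Conv2d: (17, 108, 75, 53)
Output shape: (17, 108, 37, 26)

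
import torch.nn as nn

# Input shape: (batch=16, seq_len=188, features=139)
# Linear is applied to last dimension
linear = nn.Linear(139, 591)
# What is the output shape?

Input shape: (16, 188, 139)
Output shape: (16, 188, 591)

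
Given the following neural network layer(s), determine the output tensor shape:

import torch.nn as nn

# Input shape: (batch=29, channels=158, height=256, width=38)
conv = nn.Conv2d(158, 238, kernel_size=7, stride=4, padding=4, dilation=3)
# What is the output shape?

Input shape: (29, 158, 256, 38)
Output shape: (29, 238, 62, 7)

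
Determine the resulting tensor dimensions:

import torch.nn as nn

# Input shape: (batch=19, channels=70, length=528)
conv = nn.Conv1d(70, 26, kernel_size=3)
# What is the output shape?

Input shape: (19, 70, 528)
Output shape: (19, 26, 526)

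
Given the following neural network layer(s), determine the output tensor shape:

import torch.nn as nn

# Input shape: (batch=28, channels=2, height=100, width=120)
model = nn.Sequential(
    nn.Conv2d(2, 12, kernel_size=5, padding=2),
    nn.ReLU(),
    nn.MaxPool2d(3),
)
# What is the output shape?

Input shape: (28, 2, 100, 120)
  -> after Conv2d: (28, 12, 100, 120)
  -> after ReLU: (28, 12, 100, 120)
Output shape: (28, 12, 33, 40)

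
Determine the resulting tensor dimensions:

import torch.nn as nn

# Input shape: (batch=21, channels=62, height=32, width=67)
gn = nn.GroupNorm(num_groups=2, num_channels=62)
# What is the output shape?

Input shape: (21, 62, 32, 67)
Output shape: (21, 62, 32, 67)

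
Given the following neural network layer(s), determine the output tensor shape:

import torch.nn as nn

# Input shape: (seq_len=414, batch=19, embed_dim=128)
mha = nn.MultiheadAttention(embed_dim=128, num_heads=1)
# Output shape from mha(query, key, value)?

Input shape: (414, 19, 128)
Output shape: (414, 19, 128)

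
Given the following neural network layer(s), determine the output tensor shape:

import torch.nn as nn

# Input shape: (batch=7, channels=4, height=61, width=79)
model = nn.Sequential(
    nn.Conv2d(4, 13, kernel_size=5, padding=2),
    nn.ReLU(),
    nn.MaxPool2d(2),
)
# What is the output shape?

Input shape: (7, 4, 61, 79)
  -> after Conv2d: (7, 13, 61, 79)
  -> after ReLU: (7, 13, 61, 79)
Output shape: (7, 13, 30, 39)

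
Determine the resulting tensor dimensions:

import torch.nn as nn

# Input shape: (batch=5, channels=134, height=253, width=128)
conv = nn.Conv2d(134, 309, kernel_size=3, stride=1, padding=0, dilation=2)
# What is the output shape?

Input shape: (5, 134, 253, 128)
Output shape: (5, 309, 249, 124)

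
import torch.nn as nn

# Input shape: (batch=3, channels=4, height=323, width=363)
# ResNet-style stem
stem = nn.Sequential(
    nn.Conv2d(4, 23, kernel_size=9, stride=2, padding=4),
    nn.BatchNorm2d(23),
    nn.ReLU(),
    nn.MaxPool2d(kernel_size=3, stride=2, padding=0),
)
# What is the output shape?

Input shape: (3, 4, 323, 363)
  -> after Conv2d 9x9 stride=2: (3, 23, 162, 182)
Output shape: (3, 23, 80, 90)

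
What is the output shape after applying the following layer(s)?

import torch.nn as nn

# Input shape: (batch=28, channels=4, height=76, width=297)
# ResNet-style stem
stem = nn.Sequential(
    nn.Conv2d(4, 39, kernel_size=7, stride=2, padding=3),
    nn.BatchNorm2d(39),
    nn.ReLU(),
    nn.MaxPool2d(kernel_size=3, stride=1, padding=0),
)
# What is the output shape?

Input shape: (28, 4, 76, 297)
  -> after Conv2d 7x7 stride=2: (28, 39, 38, 149)
Output shape: (28, 39, 36, 147)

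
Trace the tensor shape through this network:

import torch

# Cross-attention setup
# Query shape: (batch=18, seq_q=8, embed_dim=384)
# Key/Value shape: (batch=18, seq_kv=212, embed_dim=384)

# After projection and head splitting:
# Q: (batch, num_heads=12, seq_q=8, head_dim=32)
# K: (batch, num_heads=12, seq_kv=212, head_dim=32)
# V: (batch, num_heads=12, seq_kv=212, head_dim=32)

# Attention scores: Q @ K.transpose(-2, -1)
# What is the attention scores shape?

Input shape: (18, 8, 384)
Output shape: (18, 12, 8, 212)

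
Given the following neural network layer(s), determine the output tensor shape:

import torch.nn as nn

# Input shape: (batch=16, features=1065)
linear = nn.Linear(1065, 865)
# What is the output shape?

Input shape: (16, 1065)
Output shape: (16, 865)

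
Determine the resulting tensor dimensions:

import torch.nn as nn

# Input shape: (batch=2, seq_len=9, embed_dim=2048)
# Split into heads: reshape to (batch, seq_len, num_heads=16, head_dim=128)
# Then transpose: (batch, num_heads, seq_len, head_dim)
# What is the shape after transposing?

Input shape: (2, 9, 2048)
  -> after reshape: (2, 9, 16, 128)
Output shape: (2, 16, 9, 128)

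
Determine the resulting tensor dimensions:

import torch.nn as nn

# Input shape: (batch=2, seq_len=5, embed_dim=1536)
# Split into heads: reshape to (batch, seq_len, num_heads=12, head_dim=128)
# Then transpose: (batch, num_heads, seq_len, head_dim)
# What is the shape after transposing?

Input shape: (2, 5, 1536)
  -> after reshape: (2, 5, 12, 128)
Output shape: (2, 12, 5, 128)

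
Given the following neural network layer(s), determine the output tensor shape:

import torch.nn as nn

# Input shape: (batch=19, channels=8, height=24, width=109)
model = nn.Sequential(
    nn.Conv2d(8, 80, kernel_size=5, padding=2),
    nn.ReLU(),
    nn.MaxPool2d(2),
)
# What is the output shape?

Input shape: (19, 8, 24, 109)
  -> after Conv2d: (19, 80, 24, 109)
  -> after ReLU: (19, 80, 24, 109)
Output shape: (19, 80, 12, 54)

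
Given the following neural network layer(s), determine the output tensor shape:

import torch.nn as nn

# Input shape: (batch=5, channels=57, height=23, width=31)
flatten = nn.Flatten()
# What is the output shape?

Input shape: (5, 57, 23, 31)
Output shape: (5, 40641)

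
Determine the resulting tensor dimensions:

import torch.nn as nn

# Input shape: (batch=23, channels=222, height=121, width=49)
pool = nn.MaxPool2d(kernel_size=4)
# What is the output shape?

Input shape: (23, 222, 121, 49)
Output shape: (23, 222, 30, 12)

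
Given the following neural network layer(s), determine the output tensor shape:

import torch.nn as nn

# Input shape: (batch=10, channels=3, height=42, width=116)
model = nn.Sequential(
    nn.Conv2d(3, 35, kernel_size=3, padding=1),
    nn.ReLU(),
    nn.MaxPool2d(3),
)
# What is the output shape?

Input shape: (10, 3, 42, 116)
  -> after Conv2d: (10, 35, 42, 116)
  -> after ReLU: (10, 35, 42, 116)
Output shape: (10, 35, 14, 38)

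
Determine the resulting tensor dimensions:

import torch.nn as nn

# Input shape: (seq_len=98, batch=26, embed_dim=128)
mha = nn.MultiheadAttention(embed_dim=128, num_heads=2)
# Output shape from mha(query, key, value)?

Input shape: (98, 26, 128)
Output shape: (98, 26, 128)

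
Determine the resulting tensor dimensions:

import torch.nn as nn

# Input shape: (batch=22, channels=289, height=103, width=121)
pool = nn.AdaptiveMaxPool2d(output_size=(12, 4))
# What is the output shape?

Input shape: (22, 289, 103, 121)
Output shape: (22, 289, 12, 4)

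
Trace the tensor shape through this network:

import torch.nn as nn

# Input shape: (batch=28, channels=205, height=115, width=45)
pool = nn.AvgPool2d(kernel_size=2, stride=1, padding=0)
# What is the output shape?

Input shape: (28, 205, 115, 45)
Output shape: (28, 205, 114, 44)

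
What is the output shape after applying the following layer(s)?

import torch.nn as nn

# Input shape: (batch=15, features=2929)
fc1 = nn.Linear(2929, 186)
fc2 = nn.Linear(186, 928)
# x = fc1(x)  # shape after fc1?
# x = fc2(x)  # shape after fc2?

Input shape: (15, 2929)
  -> after fc1: (15, 186)
Output shape: (15, 928)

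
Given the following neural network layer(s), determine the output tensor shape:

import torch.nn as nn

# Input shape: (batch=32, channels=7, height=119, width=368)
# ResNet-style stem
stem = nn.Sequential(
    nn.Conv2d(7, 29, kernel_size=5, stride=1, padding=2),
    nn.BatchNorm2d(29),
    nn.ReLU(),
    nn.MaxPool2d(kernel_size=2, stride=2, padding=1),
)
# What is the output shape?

Input shape: (32, 7, 119, 368)
  -> after Conv2d 5x5 stride=1: (32, 29, 119, 368)
Output shape: (32, 29, 60, 185)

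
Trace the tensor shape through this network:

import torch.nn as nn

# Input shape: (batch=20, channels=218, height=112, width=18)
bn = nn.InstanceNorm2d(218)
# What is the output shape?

Input shape: (20, 218, 112, 18)
Output shape: (20, 218, 112, 18)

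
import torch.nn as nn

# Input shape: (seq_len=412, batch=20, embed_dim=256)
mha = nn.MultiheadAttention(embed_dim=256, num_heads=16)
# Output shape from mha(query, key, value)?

Input shape: (412, 20, 256)
Output shape: (412, 20, 256)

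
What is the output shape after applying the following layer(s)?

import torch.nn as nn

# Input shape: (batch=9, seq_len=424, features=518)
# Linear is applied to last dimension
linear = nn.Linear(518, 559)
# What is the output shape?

Input shape: (9, 424, 518)
Output shape: (9, 424, 559)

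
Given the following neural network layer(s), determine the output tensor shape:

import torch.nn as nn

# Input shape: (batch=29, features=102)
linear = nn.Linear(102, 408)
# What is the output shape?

Input shape: (29, 102)
Output shape: (29, 408)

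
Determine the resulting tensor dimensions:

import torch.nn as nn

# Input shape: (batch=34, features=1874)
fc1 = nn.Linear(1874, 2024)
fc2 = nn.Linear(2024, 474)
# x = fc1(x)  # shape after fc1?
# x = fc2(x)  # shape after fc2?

Input shape: (34, 1874)
  -> after fc1: (34, 2024)
Output shape: (34, 474)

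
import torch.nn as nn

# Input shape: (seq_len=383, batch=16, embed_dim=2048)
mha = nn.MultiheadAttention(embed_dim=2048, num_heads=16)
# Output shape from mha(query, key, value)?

Input shape: (383, 16, 2048)
Output shape: (383, 16, 2048)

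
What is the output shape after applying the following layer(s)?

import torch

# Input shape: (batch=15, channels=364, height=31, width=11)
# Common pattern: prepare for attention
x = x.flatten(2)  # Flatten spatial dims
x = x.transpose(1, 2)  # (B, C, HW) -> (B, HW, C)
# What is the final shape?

Input shape: (15, 364, 31, 11)
  -> after flatten(2): (15, 364, 341)
Output shape: (15, 341, 364)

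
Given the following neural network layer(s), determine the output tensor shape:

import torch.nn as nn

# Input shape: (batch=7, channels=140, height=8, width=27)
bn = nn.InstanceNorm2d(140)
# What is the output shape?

Input shape: (7, 140, 8, 27)
Output shape: (7, 140, 8, 27)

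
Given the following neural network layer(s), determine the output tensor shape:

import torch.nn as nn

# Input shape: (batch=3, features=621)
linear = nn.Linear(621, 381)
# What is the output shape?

Input shape: (3, 621)
Output shape: (3, 381)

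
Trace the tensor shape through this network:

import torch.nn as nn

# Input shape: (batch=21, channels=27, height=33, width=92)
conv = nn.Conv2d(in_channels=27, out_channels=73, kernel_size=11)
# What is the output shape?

Input shape: (21, 27, 33, 92)
Output shape: (21, 73, 23, 82)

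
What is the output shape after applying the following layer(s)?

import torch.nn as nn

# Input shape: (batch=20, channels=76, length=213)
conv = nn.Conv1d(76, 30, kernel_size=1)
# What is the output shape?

Input shape: (20, 76, 213)
Output shape: (20, 30, 213)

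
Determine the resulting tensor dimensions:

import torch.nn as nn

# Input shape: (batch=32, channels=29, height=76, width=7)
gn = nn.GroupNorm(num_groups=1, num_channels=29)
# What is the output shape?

Input shape: (32, 29, 76, 7)
Output shape: (32, 29, 76, 7)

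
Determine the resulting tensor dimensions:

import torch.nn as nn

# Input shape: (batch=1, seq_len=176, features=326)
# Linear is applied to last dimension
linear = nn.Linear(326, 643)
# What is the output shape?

Input shape: (1, 176, 326)
Output shape: (1, 176, 643)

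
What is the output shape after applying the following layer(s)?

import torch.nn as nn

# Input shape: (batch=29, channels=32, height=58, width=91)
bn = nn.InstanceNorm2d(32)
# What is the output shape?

Input shape: (29, 32, 58, 91)
Output shape: (29, 32, 58, 91)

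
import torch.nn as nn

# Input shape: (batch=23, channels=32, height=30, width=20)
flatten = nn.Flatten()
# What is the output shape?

Input shape: (23, 32, 30, 20)
Output shape: (23, 19200)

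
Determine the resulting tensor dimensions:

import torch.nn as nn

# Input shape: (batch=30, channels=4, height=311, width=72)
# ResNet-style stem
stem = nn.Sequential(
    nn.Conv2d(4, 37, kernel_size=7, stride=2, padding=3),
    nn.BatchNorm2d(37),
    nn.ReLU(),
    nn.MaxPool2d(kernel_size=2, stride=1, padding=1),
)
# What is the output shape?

Input shape: (30, 4, 311, 72)
  -> after Conv2d 7x7 stride=2: (30, 37, 156, 36)
Output shape: (30, 37, 157, 37)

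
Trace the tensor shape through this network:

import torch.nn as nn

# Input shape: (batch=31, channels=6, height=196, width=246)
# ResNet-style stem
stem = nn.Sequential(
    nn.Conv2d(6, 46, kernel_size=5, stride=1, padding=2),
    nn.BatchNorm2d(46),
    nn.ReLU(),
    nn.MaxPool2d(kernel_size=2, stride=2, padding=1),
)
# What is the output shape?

Input shape: (31, 6, 196, 246)
  -> after Conv2d 5x5 stride=1: (31, 46, 196, 246)
Output shape: (31, 46, 99, 124)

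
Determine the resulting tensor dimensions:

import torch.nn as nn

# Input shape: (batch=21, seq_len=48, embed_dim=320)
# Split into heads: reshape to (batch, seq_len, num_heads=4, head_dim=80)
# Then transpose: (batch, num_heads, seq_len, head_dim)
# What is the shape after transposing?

Input shape: (21, 48, 320)
  -> after reshape: (21, 48, 4, 80)
Output shape: (21, 4, 48, 80)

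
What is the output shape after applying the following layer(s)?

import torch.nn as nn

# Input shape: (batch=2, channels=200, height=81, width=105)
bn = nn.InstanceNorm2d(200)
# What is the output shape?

Input shape: (2, 200, 81, 105)
Output shape: (2, 200, 81, 105)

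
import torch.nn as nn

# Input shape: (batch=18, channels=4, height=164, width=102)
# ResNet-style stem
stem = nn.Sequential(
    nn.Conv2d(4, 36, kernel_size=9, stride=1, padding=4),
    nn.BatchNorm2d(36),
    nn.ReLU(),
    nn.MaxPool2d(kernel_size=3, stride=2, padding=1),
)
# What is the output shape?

Input shape: (18, 4, 164, 102)
  -> after Conv2d 9x9 stride=1: (18, 36, 164, 102)
Output shape: (18, 36, 82, 51)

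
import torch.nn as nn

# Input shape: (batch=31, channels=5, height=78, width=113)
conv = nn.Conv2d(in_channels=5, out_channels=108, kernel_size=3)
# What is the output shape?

Input shape: (31, 5, 78, 113)
Output shape: (31, 108, 76, 111)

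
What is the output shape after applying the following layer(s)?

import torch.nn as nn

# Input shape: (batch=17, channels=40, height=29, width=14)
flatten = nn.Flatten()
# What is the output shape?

Input shape: (17, 40, 29, 14)
Output shape: (17, 16240)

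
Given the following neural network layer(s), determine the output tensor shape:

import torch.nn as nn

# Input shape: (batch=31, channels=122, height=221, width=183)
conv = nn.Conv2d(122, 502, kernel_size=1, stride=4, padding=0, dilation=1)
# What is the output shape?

Input shape: (31, 122, 221, 183)
Output shape: (31, 502, 56, 46)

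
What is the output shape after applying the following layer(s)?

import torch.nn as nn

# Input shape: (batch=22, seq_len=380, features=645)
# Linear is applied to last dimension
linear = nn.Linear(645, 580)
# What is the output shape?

Input shape: (22, 380, 645)
Output shape: (22, 380, 580)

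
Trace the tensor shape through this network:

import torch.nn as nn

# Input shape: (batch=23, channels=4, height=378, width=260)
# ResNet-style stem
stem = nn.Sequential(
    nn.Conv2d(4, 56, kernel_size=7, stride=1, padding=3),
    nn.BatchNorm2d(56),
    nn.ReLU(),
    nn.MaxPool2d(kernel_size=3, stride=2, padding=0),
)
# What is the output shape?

Input shape: (23, 4, 378, 260)
  -> after Conv2d 7x7 stride=1: (23, 56, 378, 260)
Output shape: (23, 56, 188, 129)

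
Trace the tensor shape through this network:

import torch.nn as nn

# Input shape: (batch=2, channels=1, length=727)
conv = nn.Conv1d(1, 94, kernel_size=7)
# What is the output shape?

Input shape: (2, 1, 727)
Output shape: (2, 94, 721)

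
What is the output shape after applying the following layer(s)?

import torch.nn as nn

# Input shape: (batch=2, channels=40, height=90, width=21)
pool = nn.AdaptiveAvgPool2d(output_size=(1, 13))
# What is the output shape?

Input shape: (2, 40, 90, 21)
Output shape: (2, 40, 1, 13)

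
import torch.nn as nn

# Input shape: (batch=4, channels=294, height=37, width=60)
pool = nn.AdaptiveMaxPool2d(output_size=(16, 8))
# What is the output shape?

Input shape: (4, 294, 37, 60)
Output shape: (4, 294, 16, 8)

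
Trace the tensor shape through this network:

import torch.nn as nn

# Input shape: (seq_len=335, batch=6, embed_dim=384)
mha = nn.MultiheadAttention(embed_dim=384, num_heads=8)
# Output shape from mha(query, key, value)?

Input shape: (335, 6, 384)
Output shape: (335, 6, 384)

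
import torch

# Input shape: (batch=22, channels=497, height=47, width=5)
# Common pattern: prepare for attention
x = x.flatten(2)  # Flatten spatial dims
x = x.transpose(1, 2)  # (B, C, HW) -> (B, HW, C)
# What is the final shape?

Input shape: (22, 497, 47, 5)
  -> after flatten(2): (22, 497, 235)
Output shape: (22, 235, 497)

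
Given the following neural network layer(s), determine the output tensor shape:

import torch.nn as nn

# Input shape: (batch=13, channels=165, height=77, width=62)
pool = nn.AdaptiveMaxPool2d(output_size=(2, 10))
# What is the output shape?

Input shape: (13, 165, 77, 62)
Output shape: (13, 165, 2, 10)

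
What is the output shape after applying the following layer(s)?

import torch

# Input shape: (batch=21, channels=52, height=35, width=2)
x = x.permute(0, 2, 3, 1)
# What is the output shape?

Input shape: (21, 52, 35, 2)
Output shape: (21, 35, 2, 52)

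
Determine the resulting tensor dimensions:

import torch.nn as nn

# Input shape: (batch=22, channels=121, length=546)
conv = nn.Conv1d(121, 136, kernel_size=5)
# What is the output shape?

Input shape: (22, 121, 546)
Output shape: (22, 136, 542)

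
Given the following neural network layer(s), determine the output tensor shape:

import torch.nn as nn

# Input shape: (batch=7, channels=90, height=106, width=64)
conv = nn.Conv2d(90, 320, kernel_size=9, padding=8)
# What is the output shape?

Input shape: (7, 90, 106, 64)
Output shape: (7, 320, 114, 72)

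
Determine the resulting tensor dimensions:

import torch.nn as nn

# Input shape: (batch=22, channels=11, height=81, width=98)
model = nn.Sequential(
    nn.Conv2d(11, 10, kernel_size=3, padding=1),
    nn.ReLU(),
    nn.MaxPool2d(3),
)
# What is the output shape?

Input shape: (22, 11, 81, 98)
  -> after Conv2d: (22, 10, 81, 98)
  -> after ReLU: (22, 10, 81, 98)
Output shape: (22, 10, 27, 32)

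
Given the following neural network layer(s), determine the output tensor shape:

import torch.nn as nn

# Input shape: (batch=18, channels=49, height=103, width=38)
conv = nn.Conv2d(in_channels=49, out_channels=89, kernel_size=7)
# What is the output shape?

Input shape: (18, 49, 103, 38)
Output shape: (18, 89, 97, 32)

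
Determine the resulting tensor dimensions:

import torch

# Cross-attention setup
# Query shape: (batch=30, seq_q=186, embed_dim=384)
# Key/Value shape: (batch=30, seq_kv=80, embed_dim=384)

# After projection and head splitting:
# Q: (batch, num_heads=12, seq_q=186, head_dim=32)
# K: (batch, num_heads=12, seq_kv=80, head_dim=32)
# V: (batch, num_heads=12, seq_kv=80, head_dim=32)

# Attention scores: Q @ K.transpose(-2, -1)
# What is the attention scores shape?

Input shape: (30, 186, 384)
Output shape: (30, 12, 186, 80)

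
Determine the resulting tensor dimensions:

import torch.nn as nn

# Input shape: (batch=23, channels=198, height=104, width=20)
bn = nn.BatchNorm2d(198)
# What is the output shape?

Input shape: (23, 198, 104, 20)
Output shape: (23, 198, 104, 20)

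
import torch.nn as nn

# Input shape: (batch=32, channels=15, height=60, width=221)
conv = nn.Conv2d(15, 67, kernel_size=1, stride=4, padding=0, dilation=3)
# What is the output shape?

Input shape: (32, 15, 60, 221)
Output shape: (32, 67, 15, 56)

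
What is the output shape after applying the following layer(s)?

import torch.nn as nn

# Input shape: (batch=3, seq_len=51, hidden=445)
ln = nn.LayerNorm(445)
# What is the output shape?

Input shape: (3, 51, 445)
Output shape: (3, 51, 445)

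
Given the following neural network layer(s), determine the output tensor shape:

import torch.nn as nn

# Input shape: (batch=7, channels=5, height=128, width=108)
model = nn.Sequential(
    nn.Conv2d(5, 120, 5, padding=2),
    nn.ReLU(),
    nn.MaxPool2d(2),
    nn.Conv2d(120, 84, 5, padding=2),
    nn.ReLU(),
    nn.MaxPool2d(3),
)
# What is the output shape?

Input shape: (7, 5, 128, 108)
  -> after first Conv2d: (7, 120, 128, 108)
  -> after first MaxPool2d: (7, 120, 64, 54)
  -> after second Conv2d: (7, 84, 64, 54)
Output shape: (7, 84, 21, 18)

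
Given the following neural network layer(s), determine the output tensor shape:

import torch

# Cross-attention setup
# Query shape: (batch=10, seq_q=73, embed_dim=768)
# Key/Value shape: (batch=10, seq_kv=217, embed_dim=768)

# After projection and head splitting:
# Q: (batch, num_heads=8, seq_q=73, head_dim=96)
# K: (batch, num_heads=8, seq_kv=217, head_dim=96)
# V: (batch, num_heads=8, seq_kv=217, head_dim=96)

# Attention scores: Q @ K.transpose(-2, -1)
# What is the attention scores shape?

Input shape: (10, 73, 768)
Output shape: (10, 8, 73, 217)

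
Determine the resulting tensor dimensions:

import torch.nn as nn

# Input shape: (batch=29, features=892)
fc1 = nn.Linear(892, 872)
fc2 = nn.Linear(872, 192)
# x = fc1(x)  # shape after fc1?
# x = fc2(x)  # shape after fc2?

Input shape: (29, 892)
  -> after fc1: (29, 872)
Output shape: (29, 192)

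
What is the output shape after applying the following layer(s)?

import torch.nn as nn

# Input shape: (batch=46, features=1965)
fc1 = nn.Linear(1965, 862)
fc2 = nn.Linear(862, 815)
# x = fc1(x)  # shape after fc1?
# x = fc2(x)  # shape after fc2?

Input shape: (46, 1965)
  -> after fc1: (46, 862)
Output shape: (46, 815)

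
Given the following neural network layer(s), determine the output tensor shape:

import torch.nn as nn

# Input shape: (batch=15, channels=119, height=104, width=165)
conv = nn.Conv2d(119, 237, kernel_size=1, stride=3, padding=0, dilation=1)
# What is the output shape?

Input shape: (15, 119, 104, 165)
Output shape: (15, 237, 35, 55)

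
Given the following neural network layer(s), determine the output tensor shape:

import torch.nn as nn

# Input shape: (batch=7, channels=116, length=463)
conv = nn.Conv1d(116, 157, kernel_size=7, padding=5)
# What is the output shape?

Input shape: (7, 116, 463)
Output shape: (7, 157, 467)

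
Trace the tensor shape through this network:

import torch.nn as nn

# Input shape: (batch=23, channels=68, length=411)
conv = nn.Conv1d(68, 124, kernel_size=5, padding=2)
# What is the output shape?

Input shape: (23, 68, 411)
Output shape: (23, 124, 411)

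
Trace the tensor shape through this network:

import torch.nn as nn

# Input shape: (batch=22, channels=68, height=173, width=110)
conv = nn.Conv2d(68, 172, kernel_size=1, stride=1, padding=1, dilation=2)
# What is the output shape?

Input shape: (22, 68, 173, 110)
Output shape: (22, 172, 175, 112)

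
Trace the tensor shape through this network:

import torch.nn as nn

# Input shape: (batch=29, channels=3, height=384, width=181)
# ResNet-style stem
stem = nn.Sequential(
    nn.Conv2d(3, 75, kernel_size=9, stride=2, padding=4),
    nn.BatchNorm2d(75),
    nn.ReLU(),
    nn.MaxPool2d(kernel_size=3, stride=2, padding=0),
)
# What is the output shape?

Input shape: (29, 3, 384, 181)
  -> after Conv2d 9x9 stride=2: (29, 75, 192, 91)
Output shape: (29, 75, 95, 45)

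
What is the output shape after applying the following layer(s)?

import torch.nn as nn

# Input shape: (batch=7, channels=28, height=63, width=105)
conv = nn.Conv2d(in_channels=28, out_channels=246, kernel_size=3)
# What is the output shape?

Input shape: (7, 28, 63, 105)
Output shape: (7, 246, 61, 103)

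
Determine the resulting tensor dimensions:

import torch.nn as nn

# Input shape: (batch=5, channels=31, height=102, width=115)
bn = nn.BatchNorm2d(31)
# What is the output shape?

Input shape: (5, 31, 102, 115)
Output shape: (5, 31, 102, 115)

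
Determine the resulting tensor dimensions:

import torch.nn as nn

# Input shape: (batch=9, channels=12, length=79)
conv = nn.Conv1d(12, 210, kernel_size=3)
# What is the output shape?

Input shape: (9, 12, 79)
Output shape: (9, 210, 77)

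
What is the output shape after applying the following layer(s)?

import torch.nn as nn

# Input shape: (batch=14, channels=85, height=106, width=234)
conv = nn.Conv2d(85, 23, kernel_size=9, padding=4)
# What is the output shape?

Input shape: (14, 85, 106, 234)
Output shape: (14, 23, 106, 234)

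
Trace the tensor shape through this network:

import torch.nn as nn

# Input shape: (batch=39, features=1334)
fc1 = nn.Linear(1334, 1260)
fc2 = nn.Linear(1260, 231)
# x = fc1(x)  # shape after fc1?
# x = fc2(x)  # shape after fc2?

Input shape: (39, 1334)
  -> after fc1: (39, 1260)
Output shape: (39, 231)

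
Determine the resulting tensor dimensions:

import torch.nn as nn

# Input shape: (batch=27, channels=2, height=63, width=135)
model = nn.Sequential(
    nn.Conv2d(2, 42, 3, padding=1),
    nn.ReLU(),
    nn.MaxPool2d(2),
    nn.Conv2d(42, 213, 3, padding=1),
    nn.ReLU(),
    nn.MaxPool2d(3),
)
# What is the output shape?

Input shape: (27, 2, 63, 135)
  -> after first Conv2d: (27, 42, 63, 135)
  -> after first MaxPool2d: (27, 42, 31, 67)
  -> after second Conv2d: (27, 213, 31, 67)
Output shape: (27, 213, 10, 22)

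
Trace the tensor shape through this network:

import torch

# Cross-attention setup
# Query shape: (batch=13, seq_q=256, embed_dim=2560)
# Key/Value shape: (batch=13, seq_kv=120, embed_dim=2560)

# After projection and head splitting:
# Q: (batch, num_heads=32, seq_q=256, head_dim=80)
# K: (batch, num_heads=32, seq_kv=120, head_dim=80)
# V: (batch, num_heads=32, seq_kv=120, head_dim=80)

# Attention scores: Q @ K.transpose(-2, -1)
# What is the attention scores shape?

Input shape: (13, 256, 2560)
Output shape: (13, 32, 256, 120)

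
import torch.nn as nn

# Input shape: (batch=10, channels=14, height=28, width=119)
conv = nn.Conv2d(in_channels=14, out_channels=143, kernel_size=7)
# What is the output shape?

Input shape: (10, 14, 28, 119)
Output shape: (10, 143, 22, 113)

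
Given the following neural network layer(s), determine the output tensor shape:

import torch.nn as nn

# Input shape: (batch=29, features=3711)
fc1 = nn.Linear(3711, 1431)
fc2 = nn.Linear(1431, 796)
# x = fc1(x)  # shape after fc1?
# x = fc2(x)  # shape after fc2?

Input shape: (29, 3711)
  -> after fc1: (29, 1431)
Output shape: (29, 796)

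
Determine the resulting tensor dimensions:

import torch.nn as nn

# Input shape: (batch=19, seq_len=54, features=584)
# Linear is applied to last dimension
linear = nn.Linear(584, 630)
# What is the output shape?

Input shape: (19, 54, 584)
Output shape: (19, 54, 630)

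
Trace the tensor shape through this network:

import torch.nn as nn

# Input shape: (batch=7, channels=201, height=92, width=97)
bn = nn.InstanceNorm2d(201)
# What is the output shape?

Input shape: (7, 201, 92, 97)
Output shape: (7, 201, 92, 97)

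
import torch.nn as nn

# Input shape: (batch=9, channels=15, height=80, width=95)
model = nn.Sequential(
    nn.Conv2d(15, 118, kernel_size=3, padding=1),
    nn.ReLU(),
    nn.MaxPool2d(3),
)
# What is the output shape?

Input shape: (9, 15, 80, 95)
  -> after Conv2d: (9, 118, 80, 95)
  -> after ReLU: (9, 118, 80, 95)
Output shape: (9, 118, 26, 31)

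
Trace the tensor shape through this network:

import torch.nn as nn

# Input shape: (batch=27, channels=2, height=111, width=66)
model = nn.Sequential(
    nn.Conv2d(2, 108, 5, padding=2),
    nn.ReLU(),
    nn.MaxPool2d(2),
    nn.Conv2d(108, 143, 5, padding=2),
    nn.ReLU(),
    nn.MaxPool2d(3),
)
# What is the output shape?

Input shape: (27, 2, 111, 66)
  -> after first Conv2d: (27, 108, 111, 66)
  -> after first MaxPool2d: (27, 108, 55, 33)
  -> after second Conv2d: (27, 143, 55, 33)
Output shape: (27, 143, 18, 11)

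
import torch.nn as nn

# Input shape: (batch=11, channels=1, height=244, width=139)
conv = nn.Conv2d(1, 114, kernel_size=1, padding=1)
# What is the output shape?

Input shape: (11, 1, 244, 139)
Output shape: (11, 114, 246, 141)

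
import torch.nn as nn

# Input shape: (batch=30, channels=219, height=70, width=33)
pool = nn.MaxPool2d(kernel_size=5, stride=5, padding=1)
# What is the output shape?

Input shape: (30, 219, 70, 33)
Output shape: (30, 219, 14, 7)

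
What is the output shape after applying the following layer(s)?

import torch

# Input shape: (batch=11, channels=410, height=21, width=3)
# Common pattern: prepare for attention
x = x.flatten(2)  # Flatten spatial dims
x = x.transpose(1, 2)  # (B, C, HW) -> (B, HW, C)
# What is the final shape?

Input shape: (11, 410, 21, 3)
  -> after flatten(2): (11, 410, 63)
Output shape: (11, 63, 410)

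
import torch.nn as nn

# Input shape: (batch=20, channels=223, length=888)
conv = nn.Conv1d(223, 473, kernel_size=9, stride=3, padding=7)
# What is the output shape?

Input shape: (20, 223, 888)
Output shape: (20, 473, 298)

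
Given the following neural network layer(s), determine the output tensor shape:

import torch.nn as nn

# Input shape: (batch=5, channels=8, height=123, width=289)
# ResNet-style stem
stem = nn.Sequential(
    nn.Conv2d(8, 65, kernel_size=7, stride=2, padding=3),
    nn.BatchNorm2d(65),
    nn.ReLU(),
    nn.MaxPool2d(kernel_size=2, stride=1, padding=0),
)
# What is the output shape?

Input shape: (5, 8, 123, 289)
  -> after Conv2d 7x7 stride=2: (5, 65, 62, 145)
Output shape: (5, 65, 61, 144)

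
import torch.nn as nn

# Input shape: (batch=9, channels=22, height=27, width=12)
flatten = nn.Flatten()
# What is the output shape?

Input shape: (9, 22, 27, 12)
Output shape: (9, 7128)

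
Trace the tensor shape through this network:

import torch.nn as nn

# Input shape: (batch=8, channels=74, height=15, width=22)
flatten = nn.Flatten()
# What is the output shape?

Input shape: (8, 74, 15, 22)
Output shape: (8, 24420)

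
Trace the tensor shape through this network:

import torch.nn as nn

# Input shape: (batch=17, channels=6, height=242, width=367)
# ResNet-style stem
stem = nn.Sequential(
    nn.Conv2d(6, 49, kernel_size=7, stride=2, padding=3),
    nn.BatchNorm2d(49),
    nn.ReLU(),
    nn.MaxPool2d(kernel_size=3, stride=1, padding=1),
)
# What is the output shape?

Input shape: (17, 6, 242, 367)
  -> after Conv2d 7x7 stride=2: (17, 49, 121, 184)
Output shape: (17, 49, 121, 184)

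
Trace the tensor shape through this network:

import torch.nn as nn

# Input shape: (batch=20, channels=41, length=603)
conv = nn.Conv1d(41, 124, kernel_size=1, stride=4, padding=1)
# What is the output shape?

Input shape: (20, 41, 603)
Output shape: (20, 124, 152)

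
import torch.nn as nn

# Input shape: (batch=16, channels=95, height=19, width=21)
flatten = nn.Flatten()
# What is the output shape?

Input shape: (16, 95, 19, 21)
Output shape: (16, 37905)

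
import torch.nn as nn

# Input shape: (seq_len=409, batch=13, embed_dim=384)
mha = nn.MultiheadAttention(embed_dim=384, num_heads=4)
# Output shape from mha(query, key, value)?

Input shape: (409, 13, 384)
Output shape: (409, 13, 384)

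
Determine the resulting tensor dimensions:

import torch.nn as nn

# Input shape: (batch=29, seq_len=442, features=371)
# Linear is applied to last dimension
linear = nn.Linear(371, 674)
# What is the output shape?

Input shape: (29, 442, 371)
Output shape: (29, 442, 674)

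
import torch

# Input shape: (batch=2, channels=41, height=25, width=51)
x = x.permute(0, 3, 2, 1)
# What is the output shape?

Input shape: (2, 41, 25, 51)
Output shape: (2, 51, 25, 41)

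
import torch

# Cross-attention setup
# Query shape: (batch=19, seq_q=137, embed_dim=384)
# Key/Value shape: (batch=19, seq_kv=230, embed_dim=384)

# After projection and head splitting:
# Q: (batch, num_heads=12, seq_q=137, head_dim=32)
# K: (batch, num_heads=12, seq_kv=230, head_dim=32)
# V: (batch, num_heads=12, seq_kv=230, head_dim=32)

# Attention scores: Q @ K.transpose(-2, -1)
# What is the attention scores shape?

Input shape: (19, 137, 384)
Output shape: (19, 12, 137, 230)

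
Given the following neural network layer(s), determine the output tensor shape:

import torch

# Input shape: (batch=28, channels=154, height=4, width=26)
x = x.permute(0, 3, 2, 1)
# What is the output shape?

Input shape: (28, 154, 4, 26)
Output shape: (28, 26, 4, 154)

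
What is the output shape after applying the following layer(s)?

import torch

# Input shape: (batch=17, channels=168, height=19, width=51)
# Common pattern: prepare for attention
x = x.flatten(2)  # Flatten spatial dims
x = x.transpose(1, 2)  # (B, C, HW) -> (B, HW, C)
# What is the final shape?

Input shape: (17, 168, 19, 51)
  -> after flatten(2): (17, 168, 969)
Output shape: (17, 969, 168)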